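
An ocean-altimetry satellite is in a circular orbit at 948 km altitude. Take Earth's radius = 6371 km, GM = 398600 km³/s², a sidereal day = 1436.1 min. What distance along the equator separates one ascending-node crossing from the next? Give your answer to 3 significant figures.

2890 km

Semi-major axis a = 6371 + 948 = 7319 km. Period T = 2π√(a³/μ) = 2π√(7319³/398600) = 6231.4 s = 103.86 min.
During one orbit Earth rotates (6231.4 / 86166) × 360° = 26.03°.
At the equator that is 26.03° × (2π·6371/360) km/° = 26.03 × 111.2 = 2895 km.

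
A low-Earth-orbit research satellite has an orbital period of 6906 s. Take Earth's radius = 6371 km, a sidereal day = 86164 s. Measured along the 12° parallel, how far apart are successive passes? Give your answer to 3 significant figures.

Node shift per orbit = (6906.0/86164) × 360° = 28.85°.
Equatorial spacing = 28.85 × 111.2 km/° = 3208 km.
At 12° latitude, spacing = 3208 × cos(12°) = 3138 km.

3140 km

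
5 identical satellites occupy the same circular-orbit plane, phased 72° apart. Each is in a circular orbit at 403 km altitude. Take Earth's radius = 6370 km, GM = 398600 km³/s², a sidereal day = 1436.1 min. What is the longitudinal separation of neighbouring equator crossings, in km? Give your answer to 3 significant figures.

Semi-major axis a = 6370 + 403 = 6773 km. Period T = 2π√(a³/μ) = 2π√(6773³/398600) = 5547.3 s = 92.46 min.
Single-satellite node shift = (5547.3/86166) × 360° = 23.18°.
With 5 satellites evenly phased, successive equator crossings are 23.18/5 = 4.635° apart.
That is 4.635 × 111.2 = 515 km at the equator.

515 km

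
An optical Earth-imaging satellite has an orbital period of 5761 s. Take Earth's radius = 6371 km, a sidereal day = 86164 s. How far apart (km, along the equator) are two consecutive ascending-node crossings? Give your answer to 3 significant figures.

During one orbit Earth rotates (5761.0 / 86164) × 360° = 24.07°.
At the equator that is 24.07° × (2π·6371/360) km/° = 24.07 × 111.2 = 2676 km.

2680 km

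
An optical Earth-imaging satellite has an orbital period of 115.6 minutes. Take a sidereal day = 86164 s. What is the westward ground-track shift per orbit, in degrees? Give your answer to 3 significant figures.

29.0°

T = 115.6 min = 6936.0 s.
During one orbit Earth rotates (6936.0 / 86164) × 360° = 28.98°.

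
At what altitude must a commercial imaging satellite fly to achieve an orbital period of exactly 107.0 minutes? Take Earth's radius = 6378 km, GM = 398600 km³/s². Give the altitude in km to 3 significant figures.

T = 107.0 min = 6420.0 s.
From T = 2π√(a³/μ): a = (μ T²/4π²)^(1/3) = (398600 × 6420.0² / 4π²)^(1/3) = 7466 km.
Altitude h = a − R = 7466 − 6378 = 1088 km.

1090 km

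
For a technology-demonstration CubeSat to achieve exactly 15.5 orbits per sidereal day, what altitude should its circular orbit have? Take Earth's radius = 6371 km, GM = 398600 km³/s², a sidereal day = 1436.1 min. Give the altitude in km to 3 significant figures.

Required period T = 86166 / 15.5 = 5559.1 s.
From T = 2π√(a³/μ): a = (μ T²/4π²)^(1/3) = (398600 × 5559.1² / 4π²)^(1/3) = 6783 km.
Altitude h = a − R = 6783 − 6371 = 412 km.

412 km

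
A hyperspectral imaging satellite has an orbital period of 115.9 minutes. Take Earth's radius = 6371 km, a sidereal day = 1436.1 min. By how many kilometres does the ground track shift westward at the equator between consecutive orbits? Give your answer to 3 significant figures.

3230 km

T = 115.9 min = 6954.0 s.
During one orbit Earth rotates (6954.0 / 86166) × 360° = 29.05°.
At the equator that is 29.05° × (2π·6371/360) km/° = 29.05 × 111.2 = 3231 km.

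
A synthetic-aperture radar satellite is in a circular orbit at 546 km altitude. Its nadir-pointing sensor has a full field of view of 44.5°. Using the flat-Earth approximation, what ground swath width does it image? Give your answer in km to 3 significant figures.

Half-angle = 44.5°/2 = 22.25°.
Swath width ≈ 2h·tan(θ/2) = 2 × 546 × tan(22.25°) = 446.7 km.

447 km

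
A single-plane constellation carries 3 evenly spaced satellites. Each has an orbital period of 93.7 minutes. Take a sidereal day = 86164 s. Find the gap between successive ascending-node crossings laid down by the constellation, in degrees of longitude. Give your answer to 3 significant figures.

T = 93.7 min = 5622.0 s.
Single-satellite node shift = (5622.0/86164) × 360° = 23.49°.
With 3 satellites evenly phased, successive equator crossings are 23.49/3 = 7.830° apart.

7.83°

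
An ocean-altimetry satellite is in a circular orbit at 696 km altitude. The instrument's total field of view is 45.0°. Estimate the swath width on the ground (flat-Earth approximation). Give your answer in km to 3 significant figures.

Half-angle = 45.0°/2 = 22.5°.
Swath width ≈ 2h·tan(θ/2) = 2 × 696 × tan(22.5°) = 576.6 km.

577 km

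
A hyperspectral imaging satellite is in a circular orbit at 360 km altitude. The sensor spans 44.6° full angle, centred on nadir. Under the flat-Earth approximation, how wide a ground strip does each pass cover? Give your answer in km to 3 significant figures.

Half-angle = 44.6°/2 = 22.3°.
Swath width ≈ 2h·tan(θ/2) = 2 × 360 × tan(22.3°) = 295.3 km.

295 km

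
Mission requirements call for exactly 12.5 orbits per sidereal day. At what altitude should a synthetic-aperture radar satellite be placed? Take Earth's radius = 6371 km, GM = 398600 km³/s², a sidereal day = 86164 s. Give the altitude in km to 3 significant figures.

Required period T = 86164 / 12.5 = 6893.1 s.
From T = 2π√(a³/μ): a = (μ T²/4π²)^(1/3) = (398600 × 6893.1² / 4π²)^(1/3) = 7828 km.
Altitude h = a − R = 7828 − 6371 = 1457 km.

1460 km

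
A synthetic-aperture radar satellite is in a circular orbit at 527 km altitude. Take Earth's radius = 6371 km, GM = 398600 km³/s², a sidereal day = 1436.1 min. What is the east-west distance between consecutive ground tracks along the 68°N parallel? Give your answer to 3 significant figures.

992 km

Semi-major axis a = 6371 + 527 = 6898 km. Period T = 2π√(a³/μ) = 2π√(6898³/398600) = 5701.6 s = 95.03 min.
Node shift per orbit = (5701.6/86166) × 360° = 23.82°.
Equatorial spacing = 23.82 × 111.2 km/° = 2649 km.
At 68° latitude, spacing = 2649 × cos(68°) = 992 km.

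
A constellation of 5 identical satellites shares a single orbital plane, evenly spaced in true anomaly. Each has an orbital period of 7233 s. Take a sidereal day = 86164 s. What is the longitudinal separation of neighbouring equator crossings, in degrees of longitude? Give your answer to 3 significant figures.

6.04°

Single-satellite node shift = (7233.0/86164) × 360° = 30.22°.
With 5 satellites evenly phased, successive equator crossings are 30.22/5 = 6.044° apart.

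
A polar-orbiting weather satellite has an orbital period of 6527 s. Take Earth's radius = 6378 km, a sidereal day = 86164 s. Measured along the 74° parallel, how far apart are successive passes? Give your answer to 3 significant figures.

Node shift per orbit = (6527.0/86164) × 360° = 27.27°.
Equatorial spacing = 27.27 × 111.3 km/° = 3036 km.
At 74° latitude, spacing = 3036 × cos(74°) = 837 km.

837 km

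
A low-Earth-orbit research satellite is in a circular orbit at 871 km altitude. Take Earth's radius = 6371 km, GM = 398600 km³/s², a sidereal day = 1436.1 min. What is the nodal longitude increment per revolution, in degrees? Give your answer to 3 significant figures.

25.6°

Semi-major axis a = 6371 + 871 = 7242 km. Period T = 2π√(a³/μ) = 2π√(7242³/398600) = 6133.4 s = 102.22 min.
During one orbit Earth rotates (6133.4 / 86166) × 360° = 25.63°.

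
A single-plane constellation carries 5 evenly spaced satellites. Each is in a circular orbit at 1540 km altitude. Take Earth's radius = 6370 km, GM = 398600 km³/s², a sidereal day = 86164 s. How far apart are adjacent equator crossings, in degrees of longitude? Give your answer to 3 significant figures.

Semi-major axis a = 6370 + 1540 = 7910 km. Period T = 2π√(a³/μ) = 2π√(7910³/398600) = 7001.3 s = 116.69 min.
Single-satellite node shift = (7001.3/86164) × 360° = 29.25°.
With 5 satellites evenly phased, successive equator crossings are 29.25/5 = 5.850° apart.

5.85°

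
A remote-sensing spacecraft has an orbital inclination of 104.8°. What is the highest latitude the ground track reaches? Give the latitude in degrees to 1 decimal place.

75.2°

Retrograde orbit: the ground track reaches ±(180° − i) = ±(180 − 104.8) = ±75.2°.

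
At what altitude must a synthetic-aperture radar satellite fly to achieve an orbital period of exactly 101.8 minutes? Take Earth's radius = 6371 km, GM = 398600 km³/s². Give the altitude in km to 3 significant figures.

851 km

T = 101.8 min = 6108.0 s.
From T = 2π√(a³/μ): a = (μ T²/4π²)^(1/3) = (398600 × 6108.0² / 4π²)^(1/3) = 7222 km.
Altitude h = a − R = 7222 − 6371 = 851 km.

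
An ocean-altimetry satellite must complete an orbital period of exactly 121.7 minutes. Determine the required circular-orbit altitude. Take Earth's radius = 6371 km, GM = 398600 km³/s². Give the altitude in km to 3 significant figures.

1760 km

T = 121.7 min = 7302.0 s.
From T = 2π√(a³/μ): a = (μ T²/4π²)^(1/3) = (398600 × 7302.0² / 4π²)^(1/3) = 8135 km.
Altitude h = a − R = 8135 − 6371 = 1764 km.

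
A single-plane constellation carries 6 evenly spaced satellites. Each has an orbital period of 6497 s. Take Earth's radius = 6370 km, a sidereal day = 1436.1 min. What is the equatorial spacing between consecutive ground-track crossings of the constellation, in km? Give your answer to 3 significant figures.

503 km

Single-satellite node shift = (6497.0/86166) × 360° = 27.14°.
With 6 satellites evenly phased, successive equator crossings are 27.14/6 = 4.524° apart.
That is 4.524 × 111.2 = 503 km at the equator.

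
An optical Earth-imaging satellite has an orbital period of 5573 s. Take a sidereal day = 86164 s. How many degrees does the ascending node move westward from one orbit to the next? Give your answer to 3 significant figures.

During one orbit Earth rotates (5573.0 / 86164) × 360° = 23.28°.

23.3°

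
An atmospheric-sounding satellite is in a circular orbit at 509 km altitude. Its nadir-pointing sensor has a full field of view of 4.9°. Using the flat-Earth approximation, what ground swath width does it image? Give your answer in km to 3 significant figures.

Half-angle = 4.9°/2 = 2.45°.
Swath width ≈ 2h·tan(θ/2) = 2 × 509 × tan(2.45°) = 43.6 km.

43.6 km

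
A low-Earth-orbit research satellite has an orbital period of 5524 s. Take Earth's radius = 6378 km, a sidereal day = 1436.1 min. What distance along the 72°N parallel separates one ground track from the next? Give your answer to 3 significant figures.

Node shift per orbit = (5524.0/86166) × 360° = 23.08°.
Equatorial spacing = 23.08 × 111.3 km/° = 2569 km.
At 72° latitude, spacing = 2569 × cos(72°) = 794 km.

794 km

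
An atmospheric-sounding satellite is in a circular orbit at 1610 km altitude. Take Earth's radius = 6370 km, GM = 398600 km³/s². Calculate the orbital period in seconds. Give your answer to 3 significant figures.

Semi-major axis a = 6370 + 1610 = 7980 km. Period T = 2π√(a³/μ) = 2π√(7980³/398600) = 7094.4 s = 118.24 min.

7090 seconds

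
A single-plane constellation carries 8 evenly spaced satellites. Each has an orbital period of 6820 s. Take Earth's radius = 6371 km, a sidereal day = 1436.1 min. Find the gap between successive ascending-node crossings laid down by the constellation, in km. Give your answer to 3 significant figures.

396 km

Single-satellite node shift = (6820.0/86166) × 360° = 28.49°.
With 8 satellites evenly phased, successive equator crossings are 28.49/8 = 3.562° apart.
That is 3.562 × 111.2 = 396 km at the equator.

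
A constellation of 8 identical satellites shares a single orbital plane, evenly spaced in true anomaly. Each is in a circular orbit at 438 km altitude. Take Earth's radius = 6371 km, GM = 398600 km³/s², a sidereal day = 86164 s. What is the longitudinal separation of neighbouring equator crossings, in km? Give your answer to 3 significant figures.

325 km

Semi-major axis a = 6371 + 438 = 6809 km. Period T = 2π√(a³/μ) = 2π√(6809³/398600) = 5591.6 s = 93.19 min.
Single-satellite node shift = (5591.6/86164) × 360° = 23.36°.
With 8 satellites evenly phased, successive equator crossings are 23.36/8 = 2.920° apart.
That is 2.920 × 111.2 = 325 km at the equator.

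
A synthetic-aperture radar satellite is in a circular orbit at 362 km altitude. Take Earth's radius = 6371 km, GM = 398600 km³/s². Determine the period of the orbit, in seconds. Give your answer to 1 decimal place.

Semi-major axis a = 6371 + 362 = 6733 km. Period T = 2π√(a³/μ) = 2π√(6733³/398600) = 5498.2 s = 91.64 min.

5498.2 seconds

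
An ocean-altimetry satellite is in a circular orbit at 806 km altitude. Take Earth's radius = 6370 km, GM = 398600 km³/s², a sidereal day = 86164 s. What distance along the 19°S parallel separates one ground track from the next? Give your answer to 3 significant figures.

Semi-major axis a = 6370 + 806 = 7176 km. Period T = 2π√(a³/μ) = 2π√(7176³/398600) = 6049.7 s = 100.83 min.
Node shift per orbit = (6049.7/86164) × 360° = 25.28°.
Equatorial spacing = 25.28 × 111.2 km/° = 2810 km.
At 19° latitude, spacing = 2810 × cos(19°) = 2657 km.

2660 km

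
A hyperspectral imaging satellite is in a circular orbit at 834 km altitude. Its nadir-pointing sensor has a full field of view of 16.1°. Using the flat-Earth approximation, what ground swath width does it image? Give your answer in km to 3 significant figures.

Half-angle = 16.1°/2 = 8.05°.
Swath width ≈ 2h·tan(θ/2) = 2 × 834 × tan(8.05°) = 235.9 km.

236 km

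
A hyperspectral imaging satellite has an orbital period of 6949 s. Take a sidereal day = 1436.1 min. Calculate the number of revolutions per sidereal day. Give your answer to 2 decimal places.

12.40

Orbits per sidereal day = 86166 / 6949.0 = 12.400.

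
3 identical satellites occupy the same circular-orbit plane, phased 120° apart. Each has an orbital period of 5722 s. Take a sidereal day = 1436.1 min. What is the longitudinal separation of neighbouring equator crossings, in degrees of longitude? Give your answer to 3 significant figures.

Single-satellite node shift = (5722.0/86166) × 360° = 23.91°.
With 3 satellites evenly phased, successive equator crossings are 23.91/3 = 7.969° apart.

7.97°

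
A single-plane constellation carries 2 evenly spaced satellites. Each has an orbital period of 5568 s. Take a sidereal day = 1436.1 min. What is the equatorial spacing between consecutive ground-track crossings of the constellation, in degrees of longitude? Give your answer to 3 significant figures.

11.6°

Single-satellite node shift = (5568.0/86166) × 360° = 23.26°.
With 2 satellites evenly phased, successive equator crossings are 23.26/2 = 11.632° apart.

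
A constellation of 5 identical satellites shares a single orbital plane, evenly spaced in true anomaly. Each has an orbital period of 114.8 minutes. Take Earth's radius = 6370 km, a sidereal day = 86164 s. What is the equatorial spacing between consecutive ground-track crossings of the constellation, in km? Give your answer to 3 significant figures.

640 km

T = 114.8 min = 6888.0 s.
Single-satellite node shift = (6888.0/86164) × 360° = 28.78°.
With 5 satellites evenly phased, successive equator crossings are 28.78/5 = 5.756° apart.
That is 5.756 × 111.2 = 640 km at the equator.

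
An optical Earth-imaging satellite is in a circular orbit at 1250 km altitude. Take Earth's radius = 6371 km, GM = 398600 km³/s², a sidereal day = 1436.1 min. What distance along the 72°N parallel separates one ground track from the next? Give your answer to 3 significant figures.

951 km

Semi-major axis a = 6371 + 1250 = 7621 km. Period T = 2π√(a³/μ) = 2π√(7621³/398600) = 6621.1 s = 110.35 min.
Node shift per orbit = (6621.1/86166) × 360° = 27.66°.
Equatorial spacing = 27.66 × 111.2 km/° = 3076 km.
At 72° latitude, spacing = 3076 × cos(72°) = 951 km.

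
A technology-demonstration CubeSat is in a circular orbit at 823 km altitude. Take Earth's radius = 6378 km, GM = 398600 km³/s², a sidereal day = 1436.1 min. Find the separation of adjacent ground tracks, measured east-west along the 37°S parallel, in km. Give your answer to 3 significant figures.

2260 km

Semi-major axis a = 6378 + 823 = 7201 km. Period T = 2π√(a³/μ) = 2π√(7201³/398600) = 6081.4 s = 101.36 min.
Node shift per orbit = (6081.4/86166) × 360° = 25.41°.
Equatorial spacing = 25.41 × 111.3 km/° = 2828 km.
At 37° latitude, spacing = 2828 × cos(37°) = 2259 km.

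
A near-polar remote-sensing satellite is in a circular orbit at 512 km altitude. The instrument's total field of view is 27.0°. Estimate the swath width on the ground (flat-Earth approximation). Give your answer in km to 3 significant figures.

Half-angle = 27.0°/2 = 13.5°.
Swath width ≈ 2h·tan(θ/2) = 2 × 512 × tan(13.5°) = 245.8 km.

246 km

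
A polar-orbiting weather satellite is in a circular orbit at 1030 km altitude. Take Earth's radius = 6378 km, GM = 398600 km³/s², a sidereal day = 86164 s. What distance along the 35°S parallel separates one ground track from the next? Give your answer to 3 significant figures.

Semi-major axis a = 6378 + 1030 = 7408 km. Period T = 2π√(a³/μ) = 2π√(7408³/398600) = 6345.5 s = 105.76 min.
Node shift per orbit = (6345.5/86164) × 360° = 26.51°.
Equatorial spacing = 26.51 × 111.3 km/° = 2951 km.
At 35° latitude, spacing = 2951 × cos(35°) = 2417 km.

2420 km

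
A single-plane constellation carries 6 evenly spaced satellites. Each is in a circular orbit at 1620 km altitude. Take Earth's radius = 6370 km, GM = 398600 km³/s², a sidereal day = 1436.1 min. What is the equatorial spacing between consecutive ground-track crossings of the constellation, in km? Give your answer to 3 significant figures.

550 km

Semi-major axis a = 6370 + 1620 = 7990 km. Period T = 2π√(a³/μ) = 2π√(7990³/398600) = 7107.7 s = 118.46 min.
Single-satellite node shift = (7107.7/86166) × 360° = 29.70°.
With 6 satellites evenly phased, successive equator crossings are 29.70/6 = 4.949° apart.
That is 4.949 × 111.2 = 550 km at the equator.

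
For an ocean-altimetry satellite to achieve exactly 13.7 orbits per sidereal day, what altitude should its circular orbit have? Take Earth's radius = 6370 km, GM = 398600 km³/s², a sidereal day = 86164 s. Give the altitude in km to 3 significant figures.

994 km

Required period T = 86164 / 13.7 = 6289.3 s.
From T = 2π√(a³/μ): a = (μ T²/4π²)^(1/3) = (398600 × 6289.3² / 4π²)^(1/3) = 7364 km.
Altitude h = a − R = 7364 − 6370 = 994 km.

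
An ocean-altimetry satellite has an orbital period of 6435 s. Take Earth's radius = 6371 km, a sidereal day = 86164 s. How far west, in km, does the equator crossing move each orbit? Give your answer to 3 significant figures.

2990 km

During one orbit Earth rotates (6435.0 / 86164) × 360° = 26.89°.
At the equator that is 26.89° × (2π·6371/360) km/° = 26.89 × 111.2 = 2990 km.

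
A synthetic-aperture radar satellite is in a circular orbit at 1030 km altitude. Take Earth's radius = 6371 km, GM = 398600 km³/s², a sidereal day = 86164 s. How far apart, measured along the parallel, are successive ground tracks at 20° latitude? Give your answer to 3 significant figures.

2770 km

Semi-major axis a = 6371 + 1030 = 7401 km. Period T = 2π√(a³/μ) = 2π√(7401³/398600) = 6336.5 s = 105.61 min.
Node shift per orbit = (6336.5/86164) × 360° = 26.47°.
Equatorial spacing = 26.47 × 111.2 km/° = 2944 km.
At 20° latitude, spacing = 2944 × cos(20°) = 2766 km.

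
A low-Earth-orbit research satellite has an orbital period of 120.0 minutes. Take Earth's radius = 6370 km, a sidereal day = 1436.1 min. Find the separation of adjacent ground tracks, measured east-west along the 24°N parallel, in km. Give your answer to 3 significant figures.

3060 km

T = 120.0 min = 7200.0 s.
Node shift per orbit = (7200.0/86166) × 360° = 30.08°.
Equatorial spacing = 30.08 × 111.2 km/° = 3344 km.
At 24° latitude, spacing = 3344 × cos(24°) = 3055 km.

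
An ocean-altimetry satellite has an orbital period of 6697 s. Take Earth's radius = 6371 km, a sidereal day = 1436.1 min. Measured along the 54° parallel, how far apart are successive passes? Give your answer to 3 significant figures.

Node shift per orbit = (6697.0/86166) × 360° = 27.98°.
Equatorial spacing = 27.98 × 111.2 km/° = 3111 km.
At 54° latitude, spacing = 3111 × cos(54°) = 1829 km.

1830 km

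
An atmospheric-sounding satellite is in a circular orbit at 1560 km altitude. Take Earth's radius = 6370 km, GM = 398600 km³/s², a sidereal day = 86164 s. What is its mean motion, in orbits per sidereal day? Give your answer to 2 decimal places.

Semi-major axis a = 6370 + 1560 = 7930 km. Period T = 2π√(a³/μ) = 2π√(7930³/398600) = 7027.8 s = 117.13 min.
Orbits per sidereal day = 86164 / 7027.8 = 12.260.

12.26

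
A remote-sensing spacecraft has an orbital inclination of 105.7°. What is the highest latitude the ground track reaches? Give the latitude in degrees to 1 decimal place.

Retrograde orbit: the ground track reaches ±(180° − i) = ±(180 − 105.7) = ±74.3°.

74.3°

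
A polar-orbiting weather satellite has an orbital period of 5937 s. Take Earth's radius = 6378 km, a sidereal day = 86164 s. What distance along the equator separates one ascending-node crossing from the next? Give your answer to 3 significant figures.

2760 km

During one orbit Earth rotates (5937.0 / 86164) × 360° = 24.81°.
At the equator that is 24.81° × (2π·6378/360) km/° = 24.81 × 111.3 = 2761 km.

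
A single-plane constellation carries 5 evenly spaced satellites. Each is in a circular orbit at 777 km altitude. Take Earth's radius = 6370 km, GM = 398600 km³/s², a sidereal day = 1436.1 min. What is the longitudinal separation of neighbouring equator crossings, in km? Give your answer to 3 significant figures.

559 km

Semi-major axis a = 6370 + 777 = 7147 km. Period T = 2π√(a³/μ) = 2π√(7147³/398600) = 6013.1 s = 100.22 min.
Single-satellite node shift = (6013.1/86166) × 360° = 25.12°.
With 5 satellites evenly phased, successive equator crossings are 25.12/5 = 5.025° apart.
That is 5.025 × 111.2 = 559 km at the equator.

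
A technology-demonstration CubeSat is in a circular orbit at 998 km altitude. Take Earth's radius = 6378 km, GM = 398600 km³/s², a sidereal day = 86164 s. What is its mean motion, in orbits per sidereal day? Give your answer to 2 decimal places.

13.67

Semi-major axis a = 6378 + 998 = 7376 km. Period T = 2π√(a³/μ) = 2π√(7376³/398600) = 6304.4 s = 105.07 min.
Orbits per sidereal day = 86164 / 6304.4 = 13.667.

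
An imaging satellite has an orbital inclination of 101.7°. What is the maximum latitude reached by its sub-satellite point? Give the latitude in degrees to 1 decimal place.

78.3°

Retrograde orbit: the ground track reaches ±(180° − i) = ±(180 − 101.7) = ±78.3°.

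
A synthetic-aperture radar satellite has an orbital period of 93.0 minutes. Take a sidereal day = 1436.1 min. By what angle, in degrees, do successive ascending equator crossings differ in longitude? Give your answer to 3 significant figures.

T = 93.0 min = 5580.0 s.
During one orbit Earth rotates (5580.0 / 86166) × 360° = 23.31°.

23.3°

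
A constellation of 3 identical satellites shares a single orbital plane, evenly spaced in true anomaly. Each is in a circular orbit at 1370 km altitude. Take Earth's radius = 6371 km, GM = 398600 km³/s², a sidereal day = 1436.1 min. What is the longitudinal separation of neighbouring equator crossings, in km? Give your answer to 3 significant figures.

1050 km

Semi-major axis a = 6371 + 1370 = 7741 km. Period T = 2π√(a³/μ) = 2π√(7741³/398600) = 6778.1 s = 112.97 min.
Single-satellite node shift = (6778.1/86166) × 360° = 28.32°.
With 3 satellites evenly phased, successive equator crossings are 28.32/3 = 9.440° apart.
That is 9.440 × 111.2 = 1050 km at the equator.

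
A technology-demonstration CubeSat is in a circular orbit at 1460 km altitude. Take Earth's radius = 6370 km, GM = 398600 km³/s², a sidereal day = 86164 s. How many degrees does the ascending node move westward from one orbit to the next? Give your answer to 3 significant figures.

28.8°

Semi-major axis a = 6370 + 1460 = 7830 km. Period T = 2π√(a³/μ) = 2π√(7830³/398600) = 6895.3 s = 114.92 min.
During one orbit Earth rotates (6895.3 / 86164) × 360° = 28.81°.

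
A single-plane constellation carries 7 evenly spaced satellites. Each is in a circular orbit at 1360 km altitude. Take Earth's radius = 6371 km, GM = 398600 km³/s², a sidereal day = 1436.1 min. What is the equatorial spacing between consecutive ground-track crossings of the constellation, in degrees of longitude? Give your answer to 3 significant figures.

Semi-major axis a = 6371 + 1360 = 7731 km. Period T = 2π√(a³/μ) = 2π√(7731³/398600) = 6765.0 s = 112.75 min.
Single-satellite node shift = (6765.0/86166) × 360° = 28.26°.
With 7 satellites evenly phased, successive equator crossings are 28.26/7 = 4.038° apart.

4.04°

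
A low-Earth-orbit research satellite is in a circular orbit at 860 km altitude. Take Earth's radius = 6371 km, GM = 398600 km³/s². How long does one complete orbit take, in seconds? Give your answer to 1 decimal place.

6119.4 seconds

Semi-major axis a = 6371 + 860 = 7231 km. Period T = 2π√(a³/μ) = 2π√(7231³/398600) = 6119.4 s = 101.99 min.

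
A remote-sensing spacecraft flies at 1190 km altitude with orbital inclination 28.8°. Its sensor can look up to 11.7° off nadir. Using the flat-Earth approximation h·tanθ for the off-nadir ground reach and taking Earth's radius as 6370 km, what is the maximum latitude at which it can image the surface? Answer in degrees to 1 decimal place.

For a prograde orbit the ground track reaches latitude ±i = ±28.8°.
Sensor half-swath on the ground ≈ 1190·tan(11.7°) = 246 km = 2.22° of latitude.
Maximum observable latitude ≈ 28.8 + 2.22 = 31.0°.

31.0°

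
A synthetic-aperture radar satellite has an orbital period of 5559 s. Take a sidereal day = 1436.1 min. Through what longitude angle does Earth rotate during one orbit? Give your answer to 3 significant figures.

23.2°

During one orbit Earth rotates (5559.0 / 86166) × 360° = 23.23°.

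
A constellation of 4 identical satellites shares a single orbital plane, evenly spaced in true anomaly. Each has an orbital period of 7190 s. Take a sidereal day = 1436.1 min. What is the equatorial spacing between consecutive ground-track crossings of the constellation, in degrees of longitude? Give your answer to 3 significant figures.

Single-satellite node shift = (7190.0/86166) × 360° = 30.04°.
With 4 satellites evenly phased, successive equator crossings are 30.04/4 = 7.510° apart.

7.51°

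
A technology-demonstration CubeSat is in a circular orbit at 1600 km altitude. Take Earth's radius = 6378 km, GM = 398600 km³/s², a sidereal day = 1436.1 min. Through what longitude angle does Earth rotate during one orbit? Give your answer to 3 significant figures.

Semi-major axis a = 6378 + 1600 = 7978 km. Period T = 2π√(a³/μ) = 2π√(7978³/398600) = 7091.7 s = 118.20 min.
During one orbit Earth rotates (7091.7 / 86166) × 360° = 29.63°.

29.6°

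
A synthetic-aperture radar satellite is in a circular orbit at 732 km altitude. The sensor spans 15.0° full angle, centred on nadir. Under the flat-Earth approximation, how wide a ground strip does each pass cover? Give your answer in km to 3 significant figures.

193 km

Half-angle = 15.0°/2 = 7.5°.
Swath width ≈ 2h·tan(θ/2) = 2 × 732 × tan(7.5°) = 192.7 km.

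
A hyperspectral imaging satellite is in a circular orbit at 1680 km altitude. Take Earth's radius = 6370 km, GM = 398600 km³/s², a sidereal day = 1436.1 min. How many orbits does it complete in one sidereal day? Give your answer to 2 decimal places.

Semi-major axis a = 6370 + 1680 = 8050 km. Period T = 2π√(a³/μ) = 2π√(8050³/398600) = 7187.9 s = 119.80 min.
Orbits per sidereal day = 86166 / 7187.9 = 11.988.

11.99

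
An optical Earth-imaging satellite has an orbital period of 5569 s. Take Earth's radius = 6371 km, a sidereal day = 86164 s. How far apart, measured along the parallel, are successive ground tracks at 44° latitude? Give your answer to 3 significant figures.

Node shift per orbit = (5569.0/86164) × 360° = 23.27°.
Equatorial spacing = 23.27 × 111.2 km/° = 2587 km.
At 44° latitude, spacing = 2587 × cos(44°) = 1861 km.

1860 km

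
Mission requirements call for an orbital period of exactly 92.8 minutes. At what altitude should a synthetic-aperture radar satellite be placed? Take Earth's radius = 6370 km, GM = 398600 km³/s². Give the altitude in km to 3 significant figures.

T = 92.8 min = 5568.0 s.
From T = 2π√(a³/μ): a = (μ T²/4π²)^(1/3) = (398600 × 5568.0² / 4π²)^(1/3) = 6790 km.
Altitude h = a − R = 6790 − 6370 = 420 km.

420 km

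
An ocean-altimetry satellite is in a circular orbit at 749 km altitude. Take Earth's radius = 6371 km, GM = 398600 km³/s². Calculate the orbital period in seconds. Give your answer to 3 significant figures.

5980 seconds

Semi-major axis a = 6371 + 749 = 7120 km. Period T = 2π√(a³/μ) = 2π√(7120³/398600) = 5979.0 s = 99.65 min.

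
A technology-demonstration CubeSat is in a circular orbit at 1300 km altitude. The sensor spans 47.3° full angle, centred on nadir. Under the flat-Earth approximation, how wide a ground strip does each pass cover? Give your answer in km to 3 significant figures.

Half-angle = 47.3°/2 = 23.65°.
Swath width ≈ 2h·tan(θ/2) = 2 × 1300 × tan(23.65°) = 1138.6 km.

1140 km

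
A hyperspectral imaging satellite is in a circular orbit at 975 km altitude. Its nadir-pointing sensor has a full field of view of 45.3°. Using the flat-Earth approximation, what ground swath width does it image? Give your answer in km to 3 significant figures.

814 km

Half-angle = 45.3°/2 = 22.65°.
Swath width ≈ 2h·tan(θ/2) = 2 × 975 × tan(22.65°) = 813.7 km.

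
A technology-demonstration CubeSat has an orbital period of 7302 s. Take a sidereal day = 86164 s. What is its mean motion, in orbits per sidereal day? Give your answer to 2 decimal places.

11.80

Orbits per sidereal day = 86164 / 7302.0 = 11.800.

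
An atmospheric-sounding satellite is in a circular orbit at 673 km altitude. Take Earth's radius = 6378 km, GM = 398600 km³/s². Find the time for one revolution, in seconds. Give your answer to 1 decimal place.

Semi-major axis a = 6378 + 673 = 7051 km. Period T = 2π√(a³/μ) = 2π√(7051³/398600) = 5892.3 s = 98.21 min.

5892.3 seconds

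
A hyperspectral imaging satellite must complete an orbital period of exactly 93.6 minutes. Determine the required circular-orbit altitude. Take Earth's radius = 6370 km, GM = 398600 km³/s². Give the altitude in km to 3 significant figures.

459 km

T = 93.6 min = 5616.0 s.
From T = 2π√(a³/μ): a = (μ T²/4π²)^(1/3) = (398600 × 5616.0² / 4π²)^(1/3) = 6829 km.
Altitude h = a − R = 6829 − 6370 = 459 km.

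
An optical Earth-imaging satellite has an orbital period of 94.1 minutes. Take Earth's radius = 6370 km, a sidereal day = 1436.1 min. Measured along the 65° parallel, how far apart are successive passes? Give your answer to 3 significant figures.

T = 94.1 min = 5646.0 s.
Node shift per orbit = (5646.0/86166) × 360° = 23.59°.
Equatorial spacing = 23.59 × 111.2 km/° = 2623 km.
At 65° latitude, spacing = 2623 × cos(65°) = 1108 km.

1110 km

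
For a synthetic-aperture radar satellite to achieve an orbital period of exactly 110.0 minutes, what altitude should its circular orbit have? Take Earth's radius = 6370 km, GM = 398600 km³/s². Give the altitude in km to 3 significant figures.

T = 110.0 min = 6600.0 s.
From T = 2π√(a³/μ): a = (μ T²/4π²)^(1/3) = (398600 × 6600.0² / 4π²)^(1/3) = 7605 km.
Altitude h = a − R = 7605 − 6370 = 1235 km.

1230 km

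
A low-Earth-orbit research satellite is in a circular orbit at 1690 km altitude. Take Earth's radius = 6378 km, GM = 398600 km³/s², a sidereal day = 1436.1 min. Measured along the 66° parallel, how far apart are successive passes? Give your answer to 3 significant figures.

Semi-major axis a = 6378 + 1690 = 8068 km. Period T = 2π√(a³/μ) = 2π√(8068³/398600) = 7212.1 s = 120.20 min.
Node shift per orbit = (7212.1/86166) × 360° = 30.13°.
Equatorial spacing = 30.13 × 111.3 km/° = 3354 km.
At 66° latitude, spacing = 3354 × cos(66°) = 1364 km.

1360 km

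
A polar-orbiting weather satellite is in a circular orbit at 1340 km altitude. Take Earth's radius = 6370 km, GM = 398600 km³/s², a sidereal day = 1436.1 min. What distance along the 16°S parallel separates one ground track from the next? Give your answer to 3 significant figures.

3010 km

Semi-major axis a = 6370 + 1340 = 7710 km. Period T = 2π√(a³/μ) = 2π√(7710³/398600) = 6737.4 s = 112.29 min.
Node shift per orbit = (6737.4/86166) × 360° = 28.15°.
Equatorial spacing = 28.15 × 111.2 km/° = 3130 km.
At 16° latitude, spacing = 3130 × cos(16°) = 3008 km.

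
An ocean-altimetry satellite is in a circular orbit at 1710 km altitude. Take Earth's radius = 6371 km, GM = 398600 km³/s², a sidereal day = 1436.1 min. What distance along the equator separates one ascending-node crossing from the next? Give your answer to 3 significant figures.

Semi-major axis a = 6371 + 1710 = 8081 km. Period T = 2π√(a³/μ) = 2π√(8081³/398600) = 7229.5 s = 120.49 min.
During one orbit Earth rotates (7229.5 / 86166) × 360° = 30.20°.
At the equator that is 30.20° × (2π·6371/360) km/° = 30.20 × 111.2 = 3359 km.

3360 km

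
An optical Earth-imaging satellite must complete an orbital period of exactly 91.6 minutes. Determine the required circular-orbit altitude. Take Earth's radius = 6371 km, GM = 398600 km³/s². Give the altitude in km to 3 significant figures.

T = 91.6 min = 5496.0 s.
From T = 2π√(a³/μ): a = (μ T²/4π²)^(1/3) = (398600 × 5496.0² / 4π²)^(1/3) = 6731 km.
Altitude h = a − R = 6731 − 6371 = 360 km.

360 km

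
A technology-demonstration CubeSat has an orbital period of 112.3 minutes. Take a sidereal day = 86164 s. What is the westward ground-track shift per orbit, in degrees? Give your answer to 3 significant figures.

28.2°

T = 112.3 min = 6738.0 s.
During one orbit Earth rotates (6738.0 / 86164) × 360° = 28.15°.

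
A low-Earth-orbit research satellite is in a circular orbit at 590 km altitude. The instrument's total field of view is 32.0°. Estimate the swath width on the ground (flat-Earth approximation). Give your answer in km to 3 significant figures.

338 km

Half-angle = 32.0°/2 = 16°.
Swath width ≈ 2h·tan(θ/2) = 2 × 590 × tan(16°) = 338.4 km.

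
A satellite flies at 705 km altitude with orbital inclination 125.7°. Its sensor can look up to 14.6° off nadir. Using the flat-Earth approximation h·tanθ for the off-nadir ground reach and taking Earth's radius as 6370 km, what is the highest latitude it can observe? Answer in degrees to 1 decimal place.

Retrograde orbit: the ground track reaches ±(180° − i) = ±(180 − 125.7) = ±54.3°.
Sensor half-swath on the ground ≈ 705·tan(14.6°) = 184 km = 1.65° of latitude.
Maximum observable latitude ≈ 54.3 + 1.65 = 56.0°.

56.0°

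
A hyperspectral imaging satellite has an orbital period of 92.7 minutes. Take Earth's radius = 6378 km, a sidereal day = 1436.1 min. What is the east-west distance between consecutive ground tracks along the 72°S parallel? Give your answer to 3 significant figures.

799 km

T = 92.7 min = 5562.0 s.
Node shift per orbit = (5562.0/86166) × 360° = 23.24°.
Equatorial spacing = 23.24 × 111.3 km/° = 2587 km.
At 72° latitude, spacing = 2587 × cos(72°) = 799 km.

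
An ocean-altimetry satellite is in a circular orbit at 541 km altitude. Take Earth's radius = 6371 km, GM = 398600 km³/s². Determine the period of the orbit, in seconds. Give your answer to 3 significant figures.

5720 seconds

Semi-major axis a = 6371 + 541 = 6912 km. Period T = 2π√(a³/μ) = 2π√(6912³/398600) = 5719.0 s = 95.32 min.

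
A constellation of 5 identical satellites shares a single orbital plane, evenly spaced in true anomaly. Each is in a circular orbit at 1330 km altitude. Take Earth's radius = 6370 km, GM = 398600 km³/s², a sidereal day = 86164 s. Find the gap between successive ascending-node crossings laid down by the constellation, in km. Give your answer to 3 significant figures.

625 km

Semi-major axis a = 6370 + 1330 = 7700 km. Period T = 2π√(a³/μ) = 2π√(7700³/398600) = 6724.3 s = 112.07 min.
Single-satellite node shift = (6724.3/86164) × 360° = 28.09°.
With 5 satellites evenly phased, successive equator crossings are 28.09/5 = 5.619° apart.
That is 5.619 × 111.2 = 625 km at the equator.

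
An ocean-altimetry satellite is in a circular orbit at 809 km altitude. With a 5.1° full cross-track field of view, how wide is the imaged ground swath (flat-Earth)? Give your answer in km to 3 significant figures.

Half-angle = 5.1°/2 = 2.55°.
Swath width ≈ 2h·tan(θ/2) = 2 × 809 × tan(2.55°) = 72.1 km.

72.1 km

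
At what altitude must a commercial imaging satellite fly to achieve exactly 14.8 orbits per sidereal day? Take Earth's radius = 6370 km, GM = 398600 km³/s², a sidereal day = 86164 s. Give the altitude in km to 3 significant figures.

625 km

Required period T = 86164 / 14.8 = 5821.9 s.
From T = 2π√(a³/μ): a = (μ T²/4π²)^(1/3) = (398600 × 5821.9² / 4π²)^(1/3) = 6995 km.
Altitude h = a − R = 6995 − 6370 = 625 km.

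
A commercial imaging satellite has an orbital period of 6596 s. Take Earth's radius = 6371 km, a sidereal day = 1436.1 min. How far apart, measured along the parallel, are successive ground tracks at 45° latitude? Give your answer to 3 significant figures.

Node shift per orbit = (6596.0/86166) × 360° = 27.56°.
Equatorial spacing = 27.56 × 111.2 km/° = 3064 km.
At 45° latitude, spacing = 3064 × cos(45°) = 2167 km.

2170 km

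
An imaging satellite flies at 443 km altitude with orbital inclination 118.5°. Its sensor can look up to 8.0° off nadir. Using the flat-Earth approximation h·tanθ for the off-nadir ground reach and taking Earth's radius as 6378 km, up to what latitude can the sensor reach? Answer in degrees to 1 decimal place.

62.1°

Retrograde orbit: the ground track reaches ±(180° − i) = ±(180 − 118.5) = ±61.5°.
Sensor half-swath on the ground ≈ 443·tan(8.0°) = 62 km = 0.56° of latitude.
Maximum observable latitude ≈ 61.5 + 0.56 = 62.1°.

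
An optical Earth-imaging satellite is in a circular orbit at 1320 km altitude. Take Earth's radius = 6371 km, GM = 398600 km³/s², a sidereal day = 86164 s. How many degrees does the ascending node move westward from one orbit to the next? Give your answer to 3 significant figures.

Semi-major axis a = 6371 + 1320 = 7691 km. Period T = 2π√(a³/μ) = 2π√(7691³/398600) = 6712.5 s = 111.88 min.
During one orbit Earth rotates (6712.5 / 86164) × 360° = 28.05°.

28.0°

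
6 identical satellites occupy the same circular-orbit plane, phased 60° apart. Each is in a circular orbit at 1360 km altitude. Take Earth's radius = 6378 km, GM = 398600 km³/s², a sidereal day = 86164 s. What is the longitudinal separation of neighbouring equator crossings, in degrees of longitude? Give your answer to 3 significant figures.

Semi-major axis a = 6378 + 1360 = 7738 km. Period T = 2π√(a³/μ) = 2π√(7738³/398600) = 6774.1 s = 112.90 min.
Single-satellite node shift = (6774.1/86164) × 360° = 28.30°.
With 6 satellites evenly phased, successive equator crossings are 28.30/6 = 4.717° apart.

4.72°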